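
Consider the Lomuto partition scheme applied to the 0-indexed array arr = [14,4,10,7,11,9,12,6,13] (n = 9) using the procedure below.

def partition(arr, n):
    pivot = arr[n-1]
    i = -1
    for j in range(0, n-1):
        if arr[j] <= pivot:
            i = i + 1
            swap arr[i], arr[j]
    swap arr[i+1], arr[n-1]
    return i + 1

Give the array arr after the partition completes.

[4,10,7,11,9,12,6,13,14]

pivot=13, i=-1
j=0: 14>13, skip
j=1: 4≤13, i=0, swap(0,1) ⇒ [4,14,10,7,11,9,12,6,13]
j=2: 10≤13, i=1, swap(1,2) ⇒ [4,10,14,7,11,9,12,6,13]
j=3: 7≤13, i=2, swap(2,3) ⇒ [4,10,7,14,11,9,12,6,13]
j=4: 11≤13, i=3, swap(3,4) ⇒ [4,10,7,11,14,9,12,6,13]
j=5: 9≤13, i=4, swap(4,5) ⇒ [4,10,7,11,9,14,12,6,13]
j=6: 12≤13, i=5, swap(5,6) ⇒ [4,10,7,11,9,12,14,6,13]
j=7: 6≤13, i=6, swap(6,7) ⇒ [4,10,7,11,9,12,6,14,13]
swap(7,8) ⇒ [4,10,7,11,9,12,6,13,14]; return 7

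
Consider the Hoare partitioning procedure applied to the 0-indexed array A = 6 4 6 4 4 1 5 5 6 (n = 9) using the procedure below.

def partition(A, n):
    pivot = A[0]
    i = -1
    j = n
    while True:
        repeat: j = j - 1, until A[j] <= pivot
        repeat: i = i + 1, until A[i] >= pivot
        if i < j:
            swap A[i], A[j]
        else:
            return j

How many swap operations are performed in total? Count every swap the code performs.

2

pivot=6
j stops at 8 (6), i stops at 0 (6); swap ⇒ 6 4 6 4 4 1 5 5 6
j stops at 7 (5), i stops at 2 (6); swap ⇒ 6 4 5 4 4 1 5 6 6
j stops at 6, i stops at 7; i≥j ⇒ return 6. A=6 4 5 4 4 1 5 6 6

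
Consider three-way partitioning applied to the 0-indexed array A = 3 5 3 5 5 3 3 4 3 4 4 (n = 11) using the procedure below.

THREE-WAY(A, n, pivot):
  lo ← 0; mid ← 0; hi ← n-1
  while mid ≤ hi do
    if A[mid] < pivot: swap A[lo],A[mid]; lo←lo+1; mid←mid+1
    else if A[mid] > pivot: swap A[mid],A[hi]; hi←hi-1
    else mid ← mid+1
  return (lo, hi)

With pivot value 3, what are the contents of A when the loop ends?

pivot = 3; lo=0, mid=0, hi=10
A[mid]=3=3: mid=1
A[mid]=5>3: swap A[1],A[10]; hi=9 → 3 4 3 5 5 3 3 4 3 4 5
A[mid]=4>3: swap A[1],A[9]; hi=8 → 3 4 3 5 5 3 3 4 3 4 5
A[mid]=4>3: swap A[1],A[8]; hi=7 → 3 3 3 5 5 3 3 4 4 4 5
A[mid]=3=3: mid=2
A[mid]=3=3: mid=3
A[mid]=5>3: swap A[3],A[7]; hi=6 → 3 3 3 4 5 3 3 5 4 4 5
A[mid]=4>3: swap A[3],A[6]; hi=5 → 3 3 3 3 5 3 4 5 4 4 5
A[mid]=3=3: mid=4
A[mid]=5>3: swap A[4],A[5]; hi=4 → 3 3 3 3 3 5 4 5 4 4 5
A[mid]=3=3: mid=5
end: lo=0, hi=4; A = 3 3 3 3 3 5 4 5 4 4 5

3 3 3 3 3 5 4 5 4 4 5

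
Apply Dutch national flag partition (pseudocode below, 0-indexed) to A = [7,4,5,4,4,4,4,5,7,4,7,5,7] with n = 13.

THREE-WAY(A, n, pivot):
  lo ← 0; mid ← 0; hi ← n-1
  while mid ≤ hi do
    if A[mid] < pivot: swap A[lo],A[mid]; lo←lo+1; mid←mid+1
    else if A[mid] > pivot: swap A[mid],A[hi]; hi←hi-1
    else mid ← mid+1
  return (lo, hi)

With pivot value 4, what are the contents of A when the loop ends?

pivot = 4; lo=0, mid=0, hi=12
A[mid]=7>4: swap A[0],A[12]; hi=11 → [7,4,5,4,4,4,4,5,7,4,7,5,7]
A[mid]=7>4: swap A[0],A[11]; hi=10 → [5,4,5,4,4,4,4,5,7,4,7,7,7]
A[mid]=5>4: swap A[0],A[10]; hi=9 → [7,4,5,4,4,4,4,5,7,4,5,7,7]
A[mid]=7>4: swap A[0],A[9]; hi=8 → [4,4,5,4,4,4,4,5,7,7,5,7,7]
A[mid]=4=4: mid=1
A[mid]=4=4: mid=2
A[mid]=5>4: swap A[2],A[8]; hi=7 → [4,4,7,4,4,4,4,5,5,7,5,7,7]
A[mid]=7>4: swap A[2],A[7]; hi=6 → [4,4,5,4,4,4,4,7,5,7,5,7,7]
A[mid]=5>4: swap A[2],A[6]; hi=5 → [4,4,4,4,4,4,5,7,5,7,5,7,7]
A[mid]=4=4: mid=3
A[mid]=4=4: mid=4
A[mid]=4=4: mid=5
A[mid]=4=4: mid=6
end: lo=0, hi=5; A = [4,4,4,4,4,4,5,7,5,7,5,7,7]

[4,4,4,4,4,4,5,7,5,7,5,7,7]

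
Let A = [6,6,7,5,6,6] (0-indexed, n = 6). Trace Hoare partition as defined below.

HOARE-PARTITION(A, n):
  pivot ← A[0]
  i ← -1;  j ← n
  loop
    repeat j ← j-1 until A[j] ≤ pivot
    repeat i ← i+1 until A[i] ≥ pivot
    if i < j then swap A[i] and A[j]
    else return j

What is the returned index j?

pivot=6
j stops at 5 (6), i stops at 0 (6); swap ⇒ [6,6,7,5,6,6]
j stops at 4 (6), i stops at 1 (6); swap ⇒ [6,6,7,5,6,6]
j stops at 3 (5), i stops at 2 (7); swap ⇒ [6,6,5,7,6,6]
j stops at 2, i stops at 3; i≥j ⇒ return 2. A=[6,6,5,7,6,6]

2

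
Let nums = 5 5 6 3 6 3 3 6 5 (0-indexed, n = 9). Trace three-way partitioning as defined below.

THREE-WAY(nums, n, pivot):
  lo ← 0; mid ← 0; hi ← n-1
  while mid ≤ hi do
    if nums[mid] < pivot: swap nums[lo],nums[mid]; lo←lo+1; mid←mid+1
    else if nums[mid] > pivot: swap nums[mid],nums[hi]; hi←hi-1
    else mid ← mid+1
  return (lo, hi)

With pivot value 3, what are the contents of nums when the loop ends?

lo=0 mid=0 hi=8
5>3: swap(0,8), hi=7 ⇒ 5 5 6 3 6 3 3 6 5
5>3: swap(0,7), hi=6 ⇒ 6 5 6 3 6 3 3 5 5
6>3: swap(0,6), hi=5 ⇒ 3 5 6 3 6 3 6 5 5
3=3: mid=1
5>3: swap(1,5), hi=4 ⇒ 3 3 6 3 6 5 6 5 5
3=3: mid=2
6>3: swap(2,4), hi=3 ⇒ 3 3 6 3 6 5 6 5 5
6>3: swap(2,3), hi=2 ⇒ 3 3 3 6 6 5 6 5 5
3=3: mid=3
done. lo=0 hi=2; nums=3 3 3 6 6 5 6 5 5

3 3 3 6 6 5 6 5 5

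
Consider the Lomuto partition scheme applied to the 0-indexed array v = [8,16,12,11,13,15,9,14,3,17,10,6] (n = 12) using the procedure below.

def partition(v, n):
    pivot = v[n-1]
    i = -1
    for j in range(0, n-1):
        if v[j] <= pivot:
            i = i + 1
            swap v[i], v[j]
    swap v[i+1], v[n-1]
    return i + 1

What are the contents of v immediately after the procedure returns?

[3,6,12,11,13,15,9,14,8,17,10,16]

pivot=6, i=-1
j=0: 8>6, skip
j=1: 16>6, skip
j=2: 12>6, skip
j=3: 11>6, skip
j=4: 13>6, skip
j=5: 15>6, skip
j=6: 9>6, skip
j=7: 14>6, skip
j=8: 3≤6, i=0, swap(0,8) ⇒ [3,16,12,11,13,15,9,14,8,17,10,6]
j=9: 17>6, skip
j=10: 10>6, skip
swap(1,11) ⇒ [3,6,12,11,13,15,9,14,8,17,10,16]; return 1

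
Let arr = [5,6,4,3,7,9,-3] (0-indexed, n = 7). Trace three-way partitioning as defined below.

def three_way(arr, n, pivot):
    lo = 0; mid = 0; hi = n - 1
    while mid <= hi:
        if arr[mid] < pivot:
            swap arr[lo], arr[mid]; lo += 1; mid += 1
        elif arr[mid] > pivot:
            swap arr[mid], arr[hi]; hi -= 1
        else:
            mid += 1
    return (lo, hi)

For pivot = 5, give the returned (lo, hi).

lo=0 mid=0 hi=6
5=5: mid=1
6>5: swap(1,6), hi=5 ⇒ [5,-3,4,3,7,9,6]
-3<5: swap(0,1), lo=1 mid=2 ⇒ [-3,5,4,3,7,9,6]
4<5: swap(1,2), lo=2 mid=3 ⇒ [-3,4,5,3,7,9,6]
3<5: swap(2,3), lo=3 mid=4 ⇒ [-3,4,3,5,7,9,6]
7>5: swap(4,5), hi=4 ⇒ [-3,4,3,5,9,7,6]
9>5: swap(4,4), hi=3 ⇒ [-3,4,3,5,9,7,6]
done. lo=3 hi=3; arr=[-3,4,3,5,9,7,6]

(3, 3)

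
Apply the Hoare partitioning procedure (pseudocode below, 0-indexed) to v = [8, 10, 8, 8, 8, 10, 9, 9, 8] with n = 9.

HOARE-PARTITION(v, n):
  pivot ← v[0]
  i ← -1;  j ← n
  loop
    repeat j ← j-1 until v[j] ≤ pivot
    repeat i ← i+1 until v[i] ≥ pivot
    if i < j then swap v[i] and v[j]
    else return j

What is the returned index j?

pivot = v[0] = 8; i = -1, j = 9
j→8 (v[8]=8≤8), i→0 (v[0]=8≥8); i<j, swap → [8, 10, 8, 8, 8, 10, 9, 9, 8]
j→4 (v[4]=8≤8), i→1 (v[1]=10≥8); i<j, swap → [8, 8, 8, 8, 10, 10, 9, 9, 8]
j→3 (v[3]=8≤8), i→2 (v[2]=8≥8); i<j, swap → [8, 8, 8, 8, 10, 10, 9, 9, 8]
j→2, i→3; i≥j, return j=2. v = [8, 8, 8, 8, 10, 10, 9, 9, 8]

2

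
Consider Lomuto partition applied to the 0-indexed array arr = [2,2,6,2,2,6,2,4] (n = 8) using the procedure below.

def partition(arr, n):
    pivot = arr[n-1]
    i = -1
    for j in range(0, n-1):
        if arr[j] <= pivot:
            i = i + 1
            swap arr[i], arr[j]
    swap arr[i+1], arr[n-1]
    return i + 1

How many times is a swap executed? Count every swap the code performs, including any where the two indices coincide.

6

pivot=4, i=-1
j=0: 2≤4, i=0, swap(0,0) ⇒ [2,2,6,2,2,6,2,4]
j=1: 2≤4, i=1, swap(1,1) ⇒ [2,2,6,2,2,6,2,4]
j=2: 6>4, skip
j=3: 2≤4, i=2, swap(2,3) ⇒ [2,2,2,6,2,6,2,4]
j=4: 2≤4, i=3, swap(3,4) ⇒ [2,2,2,2,6,6,2,4]
j=5: 6>4, skip
j=6: 2≤4, i=4, swap(4,6) ⇒ [2,2,2,2,2,6,6,4]
swap(5,7) ⇒ [2,2,2,2,2,4,6,6]; return 5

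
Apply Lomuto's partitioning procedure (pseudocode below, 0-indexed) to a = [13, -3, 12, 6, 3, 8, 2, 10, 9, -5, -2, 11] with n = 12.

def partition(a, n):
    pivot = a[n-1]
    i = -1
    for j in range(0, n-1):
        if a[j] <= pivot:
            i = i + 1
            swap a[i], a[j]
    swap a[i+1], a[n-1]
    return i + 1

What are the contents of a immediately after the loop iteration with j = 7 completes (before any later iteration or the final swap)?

[-3, 6, 3, 8, 2, 10, 12, 13, 9, -5, -2, 11]

pivot = a[11] = 11; i = -1
j=0: a[0]=13 > 11 → no swap
j=1: a[1]=-3 ≤ 11 → i=0, swap a[0],a[1] → [-3, 13, 12, 6, 3, 8, 2, 10, 9, -5, -2, 11]
j=2: a[2]=12 > 11 → no swap
j=3: a[3]=6 ≤ 11 → i=1, swap a[1],a[3] → [-3, 6, 12, 13, 3, 8, 2, 10, 9, -5, -2, 11]
j=4: a[4]=3 ≤ 11 → i=2, swap a[2],a[4] → [-3, 6, 3, 13, 12, 8, 2, 10, 9, -5, -2, 11]
j=5: a[5]=8 ≤ 11 → i=3, swap a[3],a[5] → [-3, 6, 3, 8, 12, 13, 2, 10, 9, -5, -2, 11]
j=6: a[6]=2 ≤ 11 → i=4, swap a[4],a[6] → [-3, 6, 3, 8, 2, 13, 12, 10, 9, -5, -2, 11]
j=7: a[7]=10 ≤ 11 → i=5, swap a[5],a[7] → [-3, 6, 3, 8, 2, 10, 12, 13, 9, -5, -2, 11]
(after j=7) a = [-3, 6, 3, 8, 2, 10, 12, 13, 9, -5, -2, 11]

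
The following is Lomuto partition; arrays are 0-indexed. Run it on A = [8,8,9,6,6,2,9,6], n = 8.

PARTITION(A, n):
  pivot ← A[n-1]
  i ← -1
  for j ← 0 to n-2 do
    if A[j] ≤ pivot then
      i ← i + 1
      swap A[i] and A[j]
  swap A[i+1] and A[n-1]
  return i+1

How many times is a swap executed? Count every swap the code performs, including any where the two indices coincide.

pivot=6, i=-1
j=0: 8>6, skip
j=1: 8>6, skip
j=2: 9>6, skip
j=3: 6≤6, i=0, swap(0,3) ⇒ [6,8,9,8,6,2,9,6]
j=4: 6≤6, i=1, swap(1,4) ⇒ [6,6,9,8,8,2,9,6]
j=5: 2≤6, i=2, swap(2,5) ⇒ [6,6,2,8,8,9,9,6]
j=6: 9>6, skip
swap(3,7) ⇒ [6,6,2,6,8,9,9,8]; return 3

4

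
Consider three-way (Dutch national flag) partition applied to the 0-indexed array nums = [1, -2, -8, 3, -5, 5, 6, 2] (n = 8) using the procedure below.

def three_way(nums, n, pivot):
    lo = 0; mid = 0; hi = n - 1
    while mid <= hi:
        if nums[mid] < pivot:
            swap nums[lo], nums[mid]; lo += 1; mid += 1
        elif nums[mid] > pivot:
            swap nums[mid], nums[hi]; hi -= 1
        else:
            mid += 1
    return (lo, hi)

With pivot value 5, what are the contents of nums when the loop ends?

[1, -2, -8, 3, -5, 2, 5, 6]

pivot = 5; lo=0, mid=0, hi=7
nums[mid]=1<5: swap nums[0],nums[0]; lo=1,mid=1 → [1, -2, -8, 3, -5, 5, 6, 2]
nums[mid]=-2<5: swap nums[1],nums[1]; lo=2,mid=2 → [1, -2, -8, 3, -5, 5, 6, 2]
nums[mid]=-8<5: swap nums[2],nums[2]; lo=3,mid=3 → [1, -2, -8, 3, -5, 5, 6, 2]
nums[mid]=3<5: swap nums[3],nums[3]; lo=4,mid=4 → [1, -2, -8, 3, -5, 5, 6, 2]
nums[mid]=-5<5: swap nums[4],nums[4]; lo=5,mid=5 → [1, -2, -8, 3, -5, 5, 6, 2]
nums[mid]=5=5: mid=6
nums[mid]=6>5: swap nums[6],nums[7]; hi=6 → [1, -2, -8, 3, -5, 5, 2, 6]
nums[mid]=2<5: swap nums[5],nums[6]; lo=6,mid=7 → [1, -2, -8, 3, -5, 2, 5, 6]
end: lo=6, hi=6; nums = [1, -2, -8, 3, -5, 2, 5, 6]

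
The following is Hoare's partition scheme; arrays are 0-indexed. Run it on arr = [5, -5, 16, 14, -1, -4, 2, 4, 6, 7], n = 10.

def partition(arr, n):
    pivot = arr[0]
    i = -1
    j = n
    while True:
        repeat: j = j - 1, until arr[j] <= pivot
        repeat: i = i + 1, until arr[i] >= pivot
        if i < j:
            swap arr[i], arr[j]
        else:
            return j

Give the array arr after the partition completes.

pivot=5
j stops at 7 (4), i stops at 0 (5); swap ⇒ [4, -5, 16, 14, -1, -4, 2, 5, 6, 7]
j stops at 6 (2), i stops at 2 (16); swap ⇒ [4, -5, 2, 14, -1, -4, 16, 5, 6, 7]
j stops at 5 (-4), i stops at 3 (14); swap ⇒ [4, -5, 2, -4, -1, 14, 16, 5, 6, 7]
j stops at 4, i stops at 5; i≥j ⇒ return 4. arr=[4, -5, 2, -4, -1, 14, 16, 5, 6, 7]

[4, -5, 2, -4, -1, 14, 16, 5, 6, 7]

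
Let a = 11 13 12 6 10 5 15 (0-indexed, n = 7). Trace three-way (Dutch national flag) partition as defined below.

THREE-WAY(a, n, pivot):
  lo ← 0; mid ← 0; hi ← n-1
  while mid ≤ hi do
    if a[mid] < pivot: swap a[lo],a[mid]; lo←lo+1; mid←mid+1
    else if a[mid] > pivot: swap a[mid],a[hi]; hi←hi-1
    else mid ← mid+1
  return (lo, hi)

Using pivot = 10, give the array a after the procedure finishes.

5 6 10 12 13 15 11

pivot = 10; lo=0, mid=0, hi=6
a[mid]=11>10: swap a[0],a[6]; hi=5 → 15 13 12 6 10 5 11
a[mid]=15>10: swap a[0],a[5]; hi=4 → 5 13 12 6 10 15 11
a[mid]=5<10: swap a[0],a[0]; lo=1,mid=1 → 5 13 12 6 10 15 11
a[mid]=13>10: swap a[1],a[4]; hi=3 → 5 10 12 6 13 15 11
a[mid]=10=10: mid=2
a[mid]=12>10: swap a[2],a[3]; hi=2 → 5 10 6 12 13 15 11
a[mid]=6<10: swap a[1],a[2]; lo=2,mid=3 → 5 6 10 12 13 15 11
end: lo=2, hi=2; a = 5 6 10 12 13 15 11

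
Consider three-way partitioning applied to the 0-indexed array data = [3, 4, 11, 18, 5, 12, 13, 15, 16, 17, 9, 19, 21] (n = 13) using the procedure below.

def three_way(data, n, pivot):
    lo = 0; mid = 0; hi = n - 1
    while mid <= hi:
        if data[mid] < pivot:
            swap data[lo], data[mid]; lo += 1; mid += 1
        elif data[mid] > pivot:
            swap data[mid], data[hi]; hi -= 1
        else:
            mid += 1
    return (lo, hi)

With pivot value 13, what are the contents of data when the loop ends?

pivot = 13; lo=0, mid=0, hi=12
data[mid]=3<13: swap data[0],data[0]; lo=1,mid=1 → [3, 4, 11, 18, 5, 12, 13, 15, 16, 17, 9, 19, 21]
data[mid]=4<13: swap data[1],data[1]; lo=2,mid=2 → [3, 4, 11, 18, 5, 12, 13, 15, 16, 17, 9, 19, 21]
data[mid]=11<13: swap data[2],data[2]; lo=3,mid=3 → [3, 4, 11, 18, 5, 12, 13, 15, 16, 17, 9, 19, 21]
data[mid]=18>13: swap data[3],data[12]; hi=11 → [3, 4, 11, 21, 5, 12, 13, 15, 16, 17, 9, 19, 18]
data[mid]=21>13: swap data[3],data[11]; hi=10 → [3, 4, 11, 19, 5, 12, 13, 15, 16, 17, 9, 21, 18]
data[mid]=19>13: swap data[3],data[10]; hi=9 → [3, 4, 11, 9, 5, 12, 13, 15, 16, 17, 19, 21, 18]
data[mid]=9<13: swap data[3],data[3]; lo=4,mid=4 → [3, 4, 11, 9, 5, 12, 13, 15, 16, 17, 19, 21, 18]
data[mid]=5<13: swap data[4],data[4]; lo=5,mid=5 → [3, 4, 11, 9, 5, 12, 13, 15, 16, 17, 19, 21, 18]
data[mid]=12<13: swap data[5],data[5]; lo=6,mid=6 → [3, 4, 11, 9, 5, 12, 13, 15, 16, 17, 19, 21, 18]
data[mid]=13=13: mid=7
data[mid]=15>13: swap data[7],data[9]; hi=8 → [3, 4, 11, 9, 5, 12, 13, 17, 16, 15, 19, 21, 18]
data[mid]=17>13: swap data[7],data[8]; hi=7 → [3, 4, 11, 9, 5, 12, 13, 16, 17, 15, 19, 21, 18]
data[mid]=16>13: swap data[7],data[7]; hi=6 → [3, 4, 11, 9, 5, 12, 13, 16, 17, 15, 19, 21, 18]
end: lo=6, hi=6; data = [3, 4, 11, 9, 5, 12, 13, 16, 17, 15, 19, 21, 18]

[3, 4, 11, 9, 5, 12, 13, 16, 17, 15, 19, 21, 18]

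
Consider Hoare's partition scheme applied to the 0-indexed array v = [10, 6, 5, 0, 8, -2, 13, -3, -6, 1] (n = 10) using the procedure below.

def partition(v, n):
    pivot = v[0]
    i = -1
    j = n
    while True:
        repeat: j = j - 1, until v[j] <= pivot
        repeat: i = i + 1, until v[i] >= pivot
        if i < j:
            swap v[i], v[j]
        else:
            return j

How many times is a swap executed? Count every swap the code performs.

2

pivot = v[0] = 10; i = -1, j = 10
j→9 (v[9]=1≤10), i→0 (v[0]=10≥10); i<j, swap → [1, 6, 5, 0, 8, -2, 13, -3, -6, 10]
j→8 (v[8]=-6≤10), i→6 (v[6]=13≥10); i<j, swap → [1, 6, 5, 0, 8, -2, -6, -3, 13, 10]
j→7, i→8; i≥j, return j=7. v = [1, 6, 5, 0, 8, -2, -6, -3, 13, 10]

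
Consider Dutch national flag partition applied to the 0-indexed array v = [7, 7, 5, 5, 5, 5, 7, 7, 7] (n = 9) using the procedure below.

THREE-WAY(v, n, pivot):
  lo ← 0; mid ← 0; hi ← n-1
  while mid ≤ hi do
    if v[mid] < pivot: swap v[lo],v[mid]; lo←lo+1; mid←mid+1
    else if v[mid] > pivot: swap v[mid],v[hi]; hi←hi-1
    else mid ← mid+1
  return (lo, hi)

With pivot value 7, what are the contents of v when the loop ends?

[5, 5, 5, 5, 7, 7, 7, 7, 7]

lo=0 mid=0 hi=8
7=7: mid=1
7=7: mid=2
5<7: swap(0,2), lo=1 mid=3 ⇒ [5, 7, 7, 5, 5, 5, 7, 7, 7]
5<7: swap(1,3), lo=2 mid=4 ⇒ [5, 5, 7, 7, 5, 5, 7, 7, 7]
5<7: swap(2,4), lo=3 mid=5 ⇒ [5, 5, 5, 7, 7, 5, 7, 7, 7]
5<7: swap(3,5), lo=4 mid=6 ⇒ [5, 5, 5, 5, 7, 7, 7, 7, 7]
7=7: mid=7
7=7: mid=8
7=7: mid=9
done. lo=4 hi=8; v=[5, 5, 5, 5, 7, 7, 7, 7, 7]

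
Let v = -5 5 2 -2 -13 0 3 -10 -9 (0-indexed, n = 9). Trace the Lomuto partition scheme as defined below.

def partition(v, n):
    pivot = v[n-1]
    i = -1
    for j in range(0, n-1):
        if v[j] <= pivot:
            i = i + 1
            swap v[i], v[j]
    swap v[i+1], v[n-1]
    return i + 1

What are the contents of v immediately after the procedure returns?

pivot=-9, i=-1
j=0: -5>-9, skip
j=1: 5>-9, skip
j=2: 2>-9, skip
j=3: -2>-9, skip
j=4: -13≤-9, i=0, swap(0,4) ⇒ -13 5 2 -2 -5 0 3 -10 -9
j=5: 0>-9, skip
j=6: 3>-9, skip
j=7: -10≤-9, i=1, swap(1,7) ⇒ -13 -10 2 -2 -5 0 3 5 -9
swap(2,8) ⇒ -13 -10 -9 -2 -5 0 3 5 2; return 2

-13 -10 -9 -2 -5 0 3 5 2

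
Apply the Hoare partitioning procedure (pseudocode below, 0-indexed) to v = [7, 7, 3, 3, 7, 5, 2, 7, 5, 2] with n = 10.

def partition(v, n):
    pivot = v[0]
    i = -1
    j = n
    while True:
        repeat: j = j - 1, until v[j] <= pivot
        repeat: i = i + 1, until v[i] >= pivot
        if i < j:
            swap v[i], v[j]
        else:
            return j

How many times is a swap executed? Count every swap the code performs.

3

pivot = v[0] = 7; i = -1, j = 10
j→9 (v[9]=2≤7), i→0 (v[0]=7≥7); i<j, swap → [2, 7, 3, 3, 7, 5, 2, 7, 5, 7]
j→8 (v[8]=5≤7), i→1 (v[1]=7≥7); i<j, swap → [2, 5, 3, 3, 7, 5, 2, 7, 7, 7]
j→7 (v[7]=7≤7), i→4 (v[4]=7≥7); i<j, swap → [2, 5, 3, 3, 7, 5, 2, 7, 7, 7]
j→6, i→7; i≥j, return j=6. v = [2, 5, 3, 3, 7, 5, 2, 7, 7, 7]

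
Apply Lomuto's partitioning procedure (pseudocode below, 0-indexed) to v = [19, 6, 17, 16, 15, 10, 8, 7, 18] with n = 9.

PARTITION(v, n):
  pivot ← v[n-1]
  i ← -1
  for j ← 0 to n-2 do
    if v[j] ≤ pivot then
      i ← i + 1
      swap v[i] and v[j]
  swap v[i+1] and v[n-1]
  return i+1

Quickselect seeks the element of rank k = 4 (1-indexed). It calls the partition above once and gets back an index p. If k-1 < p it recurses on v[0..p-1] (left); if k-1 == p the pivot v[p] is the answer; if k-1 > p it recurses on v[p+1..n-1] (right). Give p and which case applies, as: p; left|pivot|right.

pivot=18, i=-1
j=0: 19>18, skip
j=1: 6≤18, i=0, swap(0,1) ⇒ [6, 19, 17, 16, 15, 10, 8, 7, 18]
j=2: 17≤18, i=1, swap(1,2) ⇒ [6, 17, 19, 16, 15, 10, 8, 7, 18]
j=3: 16≤18, i=2, swap(2,3) ⇒ [6, 17, 16, 19, 15, 10, 8, 7, 18]
j=4: 15≤18, i=3, swap(3,4) ⇒ [6, 17, 16, 15, 19, 10, 8, 7, 18]
j=5: 10≤18, i=4, swap(4,5) ⇒ [6, 17, 16, 15, 10, 19, 8, 7, 18]
j=6: 8≤18, i=5, swap(5,6) ⇒ [6, 17, 16, 15, 10, 8, 19, 7, 18]
j=7: 7≤18, i=6, swap(6,7) ⇒ [6, 17, 16, 15, 10, 8, 7, 19, 18]
swap(7,8) ⇒ [6, 17, 16, 15, 10, 8, 7, 18, 19]; return 7
p = 7; k-1 = 3 < 7 ⇒ left

7; left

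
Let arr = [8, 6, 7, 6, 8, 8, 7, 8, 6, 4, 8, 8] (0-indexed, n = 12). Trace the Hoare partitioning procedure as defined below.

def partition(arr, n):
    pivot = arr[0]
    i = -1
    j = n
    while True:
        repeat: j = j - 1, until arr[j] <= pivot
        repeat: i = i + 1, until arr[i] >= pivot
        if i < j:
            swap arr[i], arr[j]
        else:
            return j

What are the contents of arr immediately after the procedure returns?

pivot=8
j stops at 11 (8), i stops at 0 (8); swap ⇒ [8, 6, 7, 6, 8, 8, 7, 8, 6, 4, 8, 8]
j stops at 10 (8), i stops at 4 (8); swap ⇒ [8, 6, 7, 6, 8, 8, 7, 8, 6, 4, 8, 8]
j stops at 9 (4), i stops at 5 (8); swap ⇒ [8, 6, 7, 6, 8, 4, 7, 8, 6, 8, 8, 8]
j stops at 8 (6), i stops at 7 (8); swap ⇒ [8, 6, 7, 6, 8, 4, 7, 6, 8, 8, 8, 8]
j stops at 7, i stops at 8; i≥j ⇒ return 7. arr=[8, 6, 7, 6, 8, 4, 7, 6, 8, 8, 8, 8]

[8, 6, 7, 6, 8, 4, 7, 6, 8, 8, 8, 8]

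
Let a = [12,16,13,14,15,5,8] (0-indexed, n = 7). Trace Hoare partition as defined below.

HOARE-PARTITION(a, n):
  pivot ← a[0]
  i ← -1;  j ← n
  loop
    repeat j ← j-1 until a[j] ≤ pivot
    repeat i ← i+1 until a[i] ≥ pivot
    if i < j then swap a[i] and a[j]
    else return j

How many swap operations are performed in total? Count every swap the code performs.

2

pivot=12
j stops at 6 (8), i stops at 0 (12); swap ⇒ [8,16,13,14,15,5,12]
j stops at 5 (5), i stops at 1 (16); swap ⇒ [8,5,13,14,15,16,12]
j stops at 1, i stops at 2; i≥j ⇒ return 1. a=[8,5,13,14,15,16,12]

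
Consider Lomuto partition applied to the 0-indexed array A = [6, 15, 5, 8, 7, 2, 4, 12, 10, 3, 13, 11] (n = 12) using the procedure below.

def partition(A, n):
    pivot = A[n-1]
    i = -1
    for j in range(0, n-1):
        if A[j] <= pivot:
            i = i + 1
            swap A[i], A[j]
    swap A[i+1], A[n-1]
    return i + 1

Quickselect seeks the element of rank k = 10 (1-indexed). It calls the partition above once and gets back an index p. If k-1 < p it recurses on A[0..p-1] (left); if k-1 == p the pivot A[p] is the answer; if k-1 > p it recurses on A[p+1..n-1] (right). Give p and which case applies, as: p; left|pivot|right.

8; right

pivot = A[11] = 11; i = -1
j=0: A[0]=6 ≤ 11 → i=0, swap A[0],A[0] (no change) → [6, 15, 5, 8, 7, 2, 4, 12, 10, 3, 13, 11]
j=1: A[1]=15 > 11 → no swap
j=2: A[2]=5 ≤ 11 → i=1, swap A[1],A[2] → [6, 5, 15, 8, 7, 2, 4, 12, 10, 3, 13, 11]
j=3: A[3]=8 ≤ 11 → i=2, swap A[2],A[3] → [6, 5, 8, 15, 7, 2, 4, 12, 10, 3, 13, 11]
j=4: A[4]=7 ≤ 11 → i=3, swap A[3],A[4] → [6, 5, 8, 7, 15, 2, 4, 12, 10, 3, 13, 11]
j=5: A[5]=2 ≤ 11 → i=4, swap A[4],A[5] → [6, 5, 8, 7, 2, 15, 4, 12, 10, 3, 13, 11]
j=6: A[6]=4 ≤ 11 → i=5, swap A[5],A[6] → [6, 5, 8, 7, 2, 4, 15, 12, 10, 3, 13, 11]
j=7: A[7]=12 > 11 → no swap
j=8: A[8]=10 ≤ 11 → i=6, swap A[6],A[8] → [6, 5, 8, 7, 2, 4, 10, 12, 15, 3, 13, 11]
j=9: A[9]=3 ≤ 11 → i=7, swap A[7],A[9] → [6, 5, 8, 7, 2, 4, 10, 3, 15, 12, 13, 11]
j=10: A[10]=13 > 11 → no swap
final swap A[8],A[11] → [6, 5, 8, 7, 2, 4, 10, 3, 11, 12, 13, 15]; return 8
p = 8; k-1 = 9 > 8 ⇒ right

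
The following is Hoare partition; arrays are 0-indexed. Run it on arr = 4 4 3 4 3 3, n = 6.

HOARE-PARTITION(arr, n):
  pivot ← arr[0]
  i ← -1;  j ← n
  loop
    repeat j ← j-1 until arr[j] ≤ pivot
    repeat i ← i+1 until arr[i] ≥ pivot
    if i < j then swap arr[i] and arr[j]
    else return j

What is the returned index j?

3

pivot = arr[0] = 4; i = -1, j = 6
j→5 (arr[5]=3≤4), i→0 (arr[0]=4≥4); i<j, swap → 3 4 3 4 3 4
j→4 (arr[4]=3≤4), i→1 (arr[1]=4≥4); i<j, swap → 3 3 3 4 4 4
j→3, i→3; i≥j, return j=3. arr = 3 3 3 4 4 4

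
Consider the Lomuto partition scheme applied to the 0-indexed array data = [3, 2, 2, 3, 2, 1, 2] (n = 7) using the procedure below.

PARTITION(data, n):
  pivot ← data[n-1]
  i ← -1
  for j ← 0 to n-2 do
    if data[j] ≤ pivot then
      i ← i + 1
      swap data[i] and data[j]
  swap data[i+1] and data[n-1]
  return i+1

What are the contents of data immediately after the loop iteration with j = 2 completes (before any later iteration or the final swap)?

[2, 2, 3, 3, 2, 1, 2]

pivot=2, i=-1
j=0: 3>2, skip
j=1: 2≤2, i=0, swap(0,1) ⇒ [2, 3, 2, 3, 2, 1, 2]
j=2: 2≤2, i=1, swap(1,2) ⇒ [2, 2, 3, 3, 2, 1, 2]
(after j=2) data = [2, 2, 3, 3, 2, 1, 2]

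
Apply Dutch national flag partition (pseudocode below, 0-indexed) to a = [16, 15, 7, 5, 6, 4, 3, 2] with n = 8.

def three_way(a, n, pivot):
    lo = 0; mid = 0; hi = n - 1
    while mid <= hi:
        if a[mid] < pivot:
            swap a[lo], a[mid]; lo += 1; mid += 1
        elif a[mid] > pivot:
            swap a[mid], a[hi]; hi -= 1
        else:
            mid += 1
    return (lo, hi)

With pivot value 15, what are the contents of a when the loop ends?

[2, 7, 5, 6, 4, 3, 15, 16]

lo=0 mid=0 hi=7
16>15: swap(0,7), hi=6 ⇒ [2, 15, 7, 5, 6, 4, 3, 16]
2<15: swap(0,0), lo=1 mid=1 ⇒ [2, 15, 7, 5, 6, 4, 3, 16]
15=15: mid=2
7<15: swap(1,2), lo=2 mid=3 ⇒ [2, 7, 15, 5, 6, 4, 3, 16]
5<15: swap(2,3), lo=3 mid=4 ⇒ [2, 7, 5, 15, 6, 4, 3, 16]
6<15: swap(3,4), lo=4 mid=5 ⇒ [2, 7, 5, 6, 15, 4, 3, 16]
4<15: swap(4,5), lo=5 mid=6 ⇒ [2, 7, 5, 6, 4, 15, 3, 16]
3<15: swap(5,6), lo=6 mid=7 ⇒ [2, 7, 5, 6, 4, 3, 15, 16]
done. lo=6 hi=6; a=[2, 7, 5, 6, 4, 3, 15, 16]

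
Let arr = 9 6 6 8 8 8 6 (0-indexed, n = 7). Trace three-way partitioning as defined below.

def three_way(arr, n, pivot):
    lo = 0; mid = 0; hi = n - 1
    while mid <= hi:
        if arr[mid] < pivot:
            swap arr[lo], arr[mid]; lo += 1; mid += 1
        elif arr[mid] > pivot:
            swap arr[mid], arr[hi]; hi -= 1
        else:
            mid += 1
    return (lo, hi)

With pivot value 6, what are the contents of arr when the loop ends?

lo=0 mid=0 hi=6
9>6: swap(0,6), hi=5 ⇒ 6 6 6 8 8 8 9
6=6: mid=1
6=6: mid=2
6=6: mid=3
8>6: swap(3,5), hi=4 ⇒ 6 6 6 8 8 8 9
8>6: swap(3,4), hi=3 ⇒ 6 6 6 8 8 8 9
8>6: swap(3,3), hi=2 ⇒ 6 6 6 8 8 8 9
done. lo=0 hi=2; arr=6 6 6 8 8 8 9

6 6 6 8 8 8 9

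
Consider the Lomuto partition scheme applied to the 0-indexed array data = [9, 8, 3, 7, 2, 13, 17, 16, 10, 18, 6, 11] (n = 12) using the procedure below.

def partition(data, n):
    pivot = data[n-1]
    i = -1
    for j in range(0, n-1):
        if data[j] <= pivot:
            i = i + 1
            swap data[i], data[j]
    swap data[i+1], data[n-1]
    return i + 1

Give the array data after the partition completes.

pivot=11, i=-1
j=0: 9≤11, i=0, swap(0,0) ⇒ [9, 8, 3, 7, 2, 13, 17, 16, 10, 18, 6, 11]
j=1: 8≤11, i=1, swap(1,1) ⇒ [9, 8, 3, 7, 2, 13, 17, 16, 10, 18, 6, 11]
j=2: 3≤11, i=2, swap(2,2) ⇒ [9, 8, 3, 7, 2, 13, 17, 16, 10, 18, 6, 11]
j=3: 7≤11, i=3, swap(3,3) ⇒ [9, 8, 3, 7, 2, 13, 17, 16, 10, 18, 6, 11]
j=4: 2≤11, i=4, swap(4,4) ⇒ [9, 8, 3, 7, 2, 13, 17, 16, 10, 18, 6, 11]
j=5: 13>11, skip
j=6: 17>11, skip
j=7: 16>11, skip
j=8: 10≤11, i=5, swap(5,8) ⇒ [9, 8, 3, 7, 2, 10, 17, 16, 13, 18, 6, 11]
j=9: 18>11, skip
j=10: 6≤11, i=6, swap(6,10) ⇒ [9, 8, 3, 7, 2, 10, 6, 16, 13, 18, 17, 11]
swap(7,11) ⇒ [9, 8, 3, 7, 2, 10, 6, 11, 13, 18, 17, 16]; return 7

[9, 8, 3, 7, 2, 10, 6, 11, 13, 18, 17, 16]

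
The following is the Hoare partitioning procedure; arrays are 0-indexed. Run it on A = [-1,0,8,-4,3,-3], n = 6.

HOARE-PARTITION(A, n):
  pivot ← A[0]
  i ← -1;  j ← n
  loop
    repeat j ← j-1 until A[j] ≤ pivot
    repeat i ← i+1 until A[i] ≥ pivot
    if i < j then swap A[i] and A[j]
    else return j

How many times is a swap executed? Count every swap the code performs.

2

pivot = A[0] = -1; i = -1, j = 6
j→5 (A[5]=-3≤-1), i→0 (A[0]=-1≥-1); i<j, swap → [-3,0,8,-4,3,-1]
j→3 (A[3]=-4≤-1), i→1 (A[1]=0≥-1); i<j, swap → [-3,-4,8,0,3,-1]
j→1, i→2; i≥j, return j=1. A = [-3,-4,8,0,3,-1]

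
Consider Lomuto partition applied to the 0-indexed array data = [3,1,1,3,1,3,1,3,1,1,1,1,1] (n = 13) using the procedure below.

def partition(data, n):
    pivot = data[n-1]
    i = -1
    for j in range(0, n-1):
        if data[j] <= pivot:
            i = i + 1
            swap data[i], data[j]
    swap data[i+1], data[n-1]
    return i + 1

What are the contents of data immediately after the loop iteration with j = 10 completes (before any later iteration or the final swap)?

[1,1,1,1,1,1,1,3,3,3,3,1,1]

pivot = data[12] = 1; i = -1
j=0: data[0]=3 > 1 → no swap
j=1: data[1]=1 ≤ 1 → i=0, swap data[0],data[1] → [1,3,1,3,1,3,1,3,1,1,1,1,1]
j=2: data[2]=1 ≤ 1 → i=1, swap data[1],data[2] → [1,1,3,3,1,3,1,3,1,1,1,1,1]
j=3: data[3]=3 > 1 → no swap
j=4: data[4]=1 ≤ 1 → i=2, swap data[2],data[4] → [1,1,1,3,3,3,1,3,1,1,1,1,1]
j=5: data[5]=3 > 1 → no swap
j=6: data[6]=1 ≤ 1 → i=3, swap data[3],data[6] → [1,1,1,1,3,3,3,3,1,1,1,1,1]
j=7: data[7]=3 > 1 → no swap
j=8: data[8]=1 ≤ 1 → i=4, swap data[4],data[8] → [1,1,1,1,1,3,3,3,3,1,1,1,1]
j=9: data[9]=1 ≤ 1 → i=5, swap data[5],data[9] → [1,1,1,1,1,1,3,3,3,3,1,1,1]
j=10: data[10]=1 ≤ 1 → i=6, swap data[6],data[10] → [1,1,1,1,1,1,1,3,3,3,3,1,1]
(after j=10) data = [1,1,1,1,1,1,1,3,3,3,3,1,1]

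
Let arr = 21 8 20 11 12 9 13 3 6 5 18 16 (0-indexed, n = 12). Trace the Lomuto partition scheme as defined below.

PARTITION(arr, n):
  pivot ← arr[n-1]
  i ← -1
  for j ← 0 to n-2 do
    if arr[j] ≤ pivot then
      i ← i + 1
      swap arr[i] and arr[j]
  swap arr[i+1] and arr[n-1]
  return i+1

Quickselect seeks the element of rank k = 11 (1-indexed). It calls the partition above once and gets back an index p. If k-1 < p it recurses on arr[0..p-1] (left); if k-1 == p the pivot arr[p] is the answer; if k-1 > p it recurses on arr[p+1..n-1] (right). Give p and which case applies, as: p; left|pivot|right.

pivot=16, i=-1
j=0: 21>16, skip
j=1: 8≤16, i=0, swap(0,1) ⇒ 8 21 20 11 12 9 13 3 6 5 18 16
j=2: 20>16, skip
j=3: 11≤16, i=1, swap(1,3) ⇒ 8 11 20 21 12 9 13 3 6 5 18 16
j=4: 12≤16, i=2, swap(2,4) ⇒ 8 11 12 21 20 9 13 3 6 5 18 16
j=5: 9≤16, i=3, swap(3,5) ⇒ 8 11 12 9 20 21 13 3 6 5 18 16
j=6: 13≤16, i=4, swap(4,6) ⇒ 8 11 12 9 13 21 20 3 6 5 18 16
j=7: 3≤16, i=5, swap(5,7) ⇒ 8 11 12 9 13 3 20 21 6 5 18 16
j=8: 6≤16, i=6, swap(6,8) ⇒ 8 11 12 9 13 3 6 21 20 5 18 16
j=9: 5≤16, i=7, swap(7,9) ⇒ 8 11 12 9 13 3 6 5 20 21 18 16
j=10: 18>16, skip
swap(8,11) ⇒ 8 11 12 9 13 3 6 5 16 21 18 20; return 8
p = 8; k-1 = 10 > 8 ⇒ right

8; right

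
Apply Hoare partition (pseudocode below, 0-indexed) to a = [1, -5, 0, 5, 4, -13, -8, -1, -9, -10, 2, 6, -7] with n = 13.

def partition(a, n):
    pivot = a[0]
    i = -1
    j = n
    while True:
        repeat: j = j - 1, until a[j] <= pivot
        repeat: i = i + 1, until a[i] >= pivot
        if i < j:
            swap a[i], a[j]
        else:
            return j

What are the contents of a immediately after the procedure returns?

[-7, -5, 0, -10, -9, -13, -8, -1, 4, 5, 2, 6, 1]

pivot = a[0] = 1; i = -1, j = 13
j→12 (a[12]=-7≤1), i→0 (a[0]=1≥1); i<j, swap → [-7, -5, 0, 5, 4, -13, -8, -1, -9, -10, 2, 6, 1]
j→9 (a[9]=-10≤1), i→3 (a[3]=5≥1); i<j, swap → [-7, -5, 0, -10, 4, -13, -8, -1, -9, 5, 2, 6, 1]
j→8 (a[8]=-9≤1), i→4 (a[4]=4≥1); i<j, swap → [-7, -5, 0, -10, -9, -13, -8, -1, 4, 5, 2, 6, 1]
j→7, i→8; i≥j, return j=7. a = [-7, -5, 0, -10, -9, -13, -8, -1, 4, 5, 2, 6, 1]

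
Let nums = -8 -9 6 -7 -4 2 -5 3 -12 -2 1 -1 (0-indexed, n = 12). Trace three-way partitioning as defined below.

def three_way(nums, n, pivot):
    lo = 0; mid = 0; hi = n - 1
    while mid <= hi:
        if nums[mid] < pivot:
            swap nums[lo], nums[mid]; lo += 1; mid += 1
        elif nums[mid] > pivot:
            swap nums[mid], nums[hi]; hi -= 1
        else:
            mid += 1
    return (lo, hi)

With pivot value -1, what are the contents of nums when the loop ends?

pivot = -1; lo=0, mid=0, hi=11
nums[mid]=-8<-1: swap nums[0],nums[0]; lo=1,mid=1 → -8 -9 6 -7 -4 2 -5 3 -12 -2 1 -1
nums[mid]=-9<-1: swap nums[1],nums[1]; lo=2,mid=2 → -8 -9 6 -7 -4 2 -5 3 -12 -2 1 -1
nums[mid]=6>-1: swap nums[2],nums[11]; hi=10 → -8 -9 -1 -7 -4 2 -5 3 -12 -2 1 6
nums[mid]=-1=-1: mid=3
nums[mid]=-7<-1: swap nums[2],nums[3]; lo=3,mid=4 → -8 -9 -7 -1 -4 2 -5 3 -12 -2 1 6
nums[mid]=-4<-1: swap nums[3],nums[4]; lo=4,mid=5 → -8 -9 -7 -4 -1 2 -5 3 -12 -2 1 6
nums[mid]=2>-1: swap nums[5],nums[10]; hi=9 → -8 -9 -7 -4 -1 1 -5 3 -12 -2 2 6
nums[mid]=1>-1: swap nums[5],nums[9]; hi=8 → -8 -9 -7 -4 -1 -2 -5 3 -12 1 2 6
nums[mid]=-2<-1: swap nums[4],nums[5]; lo=5,mid=6 → -8 -9 -7 -4 -2 -1 -5 3 -12 1 2 6
nums[mid]=-5<-1: swap nums[5],nums[6]; lo=6,mid=7 → -8 -9 -7 -4 -2 -5 -1 3 -12 1 2 6
nums[mid]=3>-1: swap nums[7],nums[8]; hi=7 → -8 -9 -7 -4 -2 -5 -1 -12 3 1 2 6
nums[mid]=-12<-1: swap nums[6],nums[7]; lo=7,mid=8 → -8 -9 -7 -4 -2 -5 -12 -1 3 1 2 6
end: lo=7, hi=7; nums = -8 -9 -7 -4 -2 -5 -12 -1 3 1 2 6

-8 -9 -7 -4 -2 -5 -12 -1 3 1 2 6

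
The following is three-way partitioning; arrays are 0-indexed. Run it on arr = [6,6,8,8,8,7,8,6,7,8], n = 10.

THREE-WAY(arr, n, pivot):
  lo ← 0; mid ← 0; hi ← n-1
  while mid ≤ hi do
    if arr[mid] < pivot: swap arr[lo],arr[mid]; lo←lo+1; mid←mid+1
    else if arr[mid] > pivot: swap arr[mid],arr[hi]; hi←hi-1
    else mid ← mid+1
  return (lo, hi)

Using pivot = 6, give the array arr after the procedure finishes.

[6,6,6,8,7,8,8,7,8,8]

lo=0 mid=0 hi=9
6=6: mid=1
6=6: mid=2
8>6: swap(2,9), hi=8 ⇒ [6,6,8,8,8,7,8,6,7,8]
8>6: swap(2,8), hi=7 ⇒ [6,6,7,8,8,7,8,6,8,8]
7>6: swap(2,7), hi=6 ⇒ [6,6,6,8,8,7,8,7,8,8]
6=6: mid=3
8>6: swap(3,6), hi=5 ⇒ [6,6,6,8,8,7,8,7,8,8]
8>6: swap(3,5), hi=4 ⇒ [6,6,6,7,8,8,8,7,8,8]
7>6: swap(3,4), hi=3 ⇒ [6,6,6,8,7,8,8,7,8,8]
8>6: swap(3,3), hi=2 ⇒ [6,6,6,8,7,8,8,7,8,8]
done. lo=0 hi=2; arr=[6,6,6,8,7,8,8,7,8,8]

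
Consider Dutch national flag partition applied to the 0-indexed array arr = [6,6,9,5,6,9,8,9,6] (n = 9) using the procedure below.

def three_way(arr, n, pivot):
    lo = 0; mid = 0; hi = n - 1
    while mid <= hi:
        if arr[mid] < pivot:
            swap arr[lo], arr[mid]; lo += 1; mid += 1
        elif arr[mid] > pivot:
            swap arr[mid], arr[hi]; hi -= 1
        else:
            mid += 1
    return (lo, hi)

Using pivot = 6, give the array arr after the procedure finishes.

[5,6,6,6,6,8,9,9,9]

pivot = 6; lo=0, mid=0, hi=8
arr[mid]=6=6: mid=1
arr[mid]=6=6: mid=2
arr[mid]=9>6: swap arr[2],arr[8]; hi=7 → [6,6,6,5,6,9,8,9,9]
arr[mid]=6=6: mid=3
arr[mid]=5<6: swap arr[0],arr[3]; lo=1,mid=4 → [5,6,6,6,6,9,8,9,9]
arr[mid]=6=6: mid=5
arr[mid]=9>6: swap arr[5],arr[7]; hi=6 → [5,6,6,6,6,9,8,9,9]
arr[mid]=9>6: swap arr[5],arr[6]; hi=5 → [5,6,6,6,6,8,9,9,9]
arr[mid]=8>6: swap arr[5],arr[5]; hi=4 → [5,6,6,6,6,8,9,9,9]
end: lo=1, hi=4; arr = [5,6,6,6,6,8,9,9,9]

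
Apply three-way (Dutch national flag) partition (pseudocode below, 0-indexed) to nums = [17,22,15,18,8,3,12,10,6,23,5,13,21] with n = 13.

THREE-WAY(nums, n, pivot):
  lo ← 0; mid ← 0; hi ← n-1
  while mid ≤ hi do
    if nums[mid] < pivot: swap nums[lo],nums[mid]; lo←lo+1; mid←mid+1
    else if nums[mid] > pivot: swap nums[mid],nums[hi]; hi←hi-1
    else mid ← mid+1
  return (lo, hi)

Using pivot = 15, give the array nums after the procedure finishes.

[13,5,6,8,3,12,10,15,23,18,22,21,17]

lo=0 mid=0 hi=12
17>15: swap(0,12), hi=11 ⇒ [21,22,15,18,8,3,12,10,6,23,5,13,17]
21>15: swap(0,11), hi=10 ⇒ [13,22,15,18,8,3,12,10,6,23,5,21,17]
13<15: swap(0,0), lo=1 mid=1 ⇒ [13,22,15,18,8,3,12,10,6,23,5,21,17]
22>15: swap(1,10), hi=9 ⇒ [13,5,15,18,8,3,12,10,6,23,22,21,17]
5<15: swap(1,1), lo=2 mid=2 ⇒ [13,5,15,18,8,3,12,10,6,23,22,21,17]
15=15: mid=3
18>15: swap(3,9), hi=8 ⇒ [13,5,15,23,8,3,12,10,6,18,22,21,17]
23>15: swap(3,8), hi=7 ⇒ [13,5,15,6,8,3,12,10,23,18,22,21,17]
6<15: swap(2,3), lo=3 mid=4 ⇒ [13,5,6,15,8,3,12,10,23,18,22,21,17]
8<15: swap(3,4), lo=4 mid=5 ⇒ [13,5,6,8,15,3,12,10,23,18,22,21,17]
3<15: swap(4,5), lo=5 mid=6 ⇒ [13,5,6,8,3,15,12,10,23,18,22,21,17]
12<15: swap(5,6), lo=6 mid=7 ⇒ [13,5,6,8,3,12,15,10,23,18,22,21,17]
10<15: swap(6,7), lo=7 mid=8 ⇒ [13,5,6,8,3,12,10,15,23,18,22,21,17]
done. lo=7 hi=7; nums=[13,5,6,8,3,12,10,15,23,18,22,21,17]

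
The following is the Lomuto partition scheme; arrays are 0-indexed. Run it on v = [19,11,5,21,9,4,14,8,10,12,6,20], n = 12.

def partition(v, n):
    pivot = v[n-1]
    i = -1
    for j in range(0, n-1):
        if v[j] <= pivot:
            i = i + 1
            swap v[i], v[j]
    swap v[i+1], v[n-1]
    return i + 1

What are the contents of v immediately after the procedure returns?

pivot=20, i=-1
j=0: 19≤20, i=0, swap(0,0) ⇒ [19,11,5,21,9,4,14,8,10,12,6,20]
j=1: 11≤20, i=1, swap(1,1) ⇒ [19,11,5,21,9,4,14,8,10,12,6,20]
j=2: 5≤20, i=2, swap(2,2) ⇒ [19,11,5,21,9,4,14,8,10,12,6,20]
j=3: 21>20, skip
j=4: 9≤20, i=3, swap(3,4) ⇒ [19,11,5,9,21,4,14,8,10,12,6,20]
j=5: 4≤20, i=4, swap(4,5) ⇒ [19,11,5,9,4,21,14,8,10,12,6,20]
j=6: 14≤20, i=5, swap(5,6) ⇒ [19,11,5,9,4,14,21,8,10,12,6,20]
j=7: 8≤20, i=6, swap(6,7) ⇒ [19,11,5,9,4,14,8,21,10,12,6,20]
j=8: 10≤20, i=7, swap(7,8) ⇒ [19,11,5,9,4,14,8,10,21,12,6,20]
j=9: 12≤20, i=8, swap(8,9) ⇒ [19,11,5,9,4,14,8,10,12,21,6,20]
j=10: 6≤20, i=9, swap(9,10) ⇒ [19,11,5,9,4,14,8,10,12,6,21,20]
swap(10,11) ⇒ [19,11,5,9,4,14,8,10,12,6,20,21]; return 10

[19,11,5,9,4,14,8,10,12,6,20,21]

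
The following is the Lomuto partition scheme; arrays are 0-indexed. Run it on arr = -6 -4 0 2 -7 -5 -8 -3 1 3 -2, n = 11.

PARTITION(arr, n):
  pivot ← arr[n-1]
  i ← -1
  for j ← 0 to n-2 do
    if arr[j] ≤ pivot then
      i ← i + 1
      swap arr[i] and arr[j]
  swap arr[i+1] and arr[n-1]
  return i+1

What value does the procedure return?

pivot=-2, i=-1
j=0: -6≤-2, i=0, swap(0,0) ⇒ -6 -4 0 2 -7 -5 -8 -3 1 3 -2
j=1: -4≤-2, i=1, swap(1,1) ⇒ -6 -4 0 2 -7 -5 -8 -3 1 3 -2
j=2: 0>-2, skip
j=3: 2>-2, skip
j=4: -7≤-2, i=2, swap(2,4) ⇒ -6 -4 -7 2 0 -5 -8 -3 1 3 -2
j=5: -5≤-2, i=3, swap(3,5) ⇒ -6 -4 -7 -5 0 2 -8 -3 1 3 -2
j=6: -8≤-2, i=4, swap(4,6) ⇒ -6 -4 -7 -5 -8 2 0 -3 1 3 -2
j=7: -3≤-2, i=5, swap(5,7) ⇒ -6 -4 -7 -5 -8 -3 0 2 1 3 -2
j=8: 1>-2, skip
j=9: 3>-2, skip
swap(6,10) ⇒ -6 -4 -7 -5 -8 -3 -2 2 1 3 0; return 6

6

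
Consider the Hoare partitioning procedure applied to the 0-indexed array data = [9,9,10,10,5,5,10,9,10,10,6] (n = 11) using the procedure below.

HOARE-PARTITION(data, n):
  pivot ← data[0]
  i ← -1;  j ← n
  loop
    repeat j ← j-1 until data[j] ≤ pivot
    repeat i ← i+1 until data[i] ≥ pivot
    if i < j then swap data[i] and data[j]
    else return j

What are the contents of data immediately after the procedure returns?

[6,9,5,5,10,10,10,9,10,10,9]

pivot=9
j stops at 10 (6), i stops at 0 (9); swap ⇒ [6,9,10,10,5,5,10,9,10,10,9]
j stops at 7 (9), i stops at 1 (9); swap ⇒ [6,9,10,10,5,5,10,9,10,10,9]
j stops at 5 (5), i stops at 2 (10); swap ⇒ [6,9,5,10,5,10,10,9,10,10,9]
j stops at 4 (5), i stops at 3 (10); swap ⇒ [6,9,5,5,10,10,10,9,10,10,9]
j stops at 3, i stops at 4; i≥j ⇒ return 3. data=[6,9,5,5,10,10,10,9,10,10,9]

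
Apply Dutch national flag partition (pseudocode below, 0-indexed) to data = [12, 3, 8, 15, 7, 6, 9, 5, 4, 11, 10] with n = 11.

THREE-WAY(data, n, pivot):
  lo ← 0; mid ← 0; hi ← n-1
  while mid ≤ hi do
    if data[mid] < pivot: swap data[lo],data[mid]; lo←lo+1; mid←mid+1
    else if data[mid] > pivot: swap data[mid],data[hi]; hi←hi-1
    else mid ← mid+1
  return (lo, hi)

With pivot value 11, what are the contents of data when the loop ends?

[10, 3, 8, 7, 6, 9, 5, 4, 11, 15, 12]

pivot = 11; lo=0, mid=0, hi=10
data[mid]=12>11: swap data[0],data[10]; hi=9 → [10, 3, 8, 15, 7, 6, 9, 5, 4, 11, 12]
data[mid]=10<11: swap data[0],data[0]; lo=1,mid=1 → [10, 3, 8, 15, 7, 6, 9, 5, 4, 11, 12]
data[mid]=3<11: swap data[1],data[1]; lo=2,mid=2 → [10, 3, 8, 15, 7, 6, 9, 5, 4, 11, 12]
data[mid]=8<11: swap data[2],data[2]; lo=3,mid=3 → [10, 3, 8, 15, 7, 6, 9, 5, 4, 11, 12]
data[mid]=15>11: swap data[3],data[9]; hi=8 → [10, 3, 8, 11, 7, 6, 9, 5, 4, 15, 12]
data[mid]=11=11: mid=4
data[mid]=7<11: swap data[3],data[4]; lo=4,mid=5 → [10, 3, 8, 7, 11, 6, 9, 5, 4, 15, 12]
data[mid]=6<11: swap data[4],data[5]; lo=5,mid=6 → [10, 3, 8, 7, 6, 11, 9, 5, 4, 15, 12]
data[mid]=9<11: swap data[5],data[6]; lo=6,mid=7 → [10, 3, 8, 7, 6, 9, 11, 5, 4, 15, 12]
data[mid]=5<11: swap data[6],data[7]; lo=7,mid=8 → [10, 3, 8, 7, 6, 9, 5, 11, 4, 15, 12]
data[mid]=4<11: swap data[7],data[8]; lo=8,mid=9 → [10, 3, 8, 7, 6, 9, 5, 4, 11, 15, 12]
end: lo=8, hi=8; data = [10, 3, 8, 7, 6, 9, 5, 4, 11, 15, 12]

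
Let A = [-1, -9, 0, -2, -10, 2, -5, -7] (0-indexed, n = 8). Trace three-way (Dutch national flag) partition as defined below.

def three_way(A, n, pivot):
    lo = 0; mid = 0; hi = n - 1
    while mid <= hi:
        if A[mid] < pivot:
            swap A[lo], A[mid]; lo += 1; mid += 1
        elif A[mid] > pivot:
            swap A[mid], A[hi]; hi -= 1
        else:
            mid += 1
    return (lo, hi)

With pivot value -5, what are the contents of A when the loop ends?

pivot = -5; lo=0, mid=0, hi=7
A[mid]=-1>-5: swap A[0],A[7]; hi=6 → [-7, -9, 0, -2, -10, 2, -5, -1]
A[mid]=-7<-5: swap A[0],A[0]; lo=1,mid=1 → [-7, -9, 0, -2, -10, 2, -5, -1]
A[mid]=-9<-5: swap A[1],A[1]; lo=2,mid=2 → [-7, -9, 0, -2, -10, 2, -5, -1]
A[mid]=0>-5: swap A[2],A[6]; hi=5 → [-7, -9, -5, -2, -10, 2, 0, -1]
A[mid]=-5=-5: mid=3
A[mid]=-2>-5: swap A[3],A[5]; hi=4 → [-7, -9, -5, 2, -10, -2, 0, -1]
A[mid]=2>-5: swap A[3],A[4]; hi=3 → [-7, -9, -5, -10, 2, -2, 0, -1]
A[mid]=-10<-5: swap A[2],A[3]; lo=3,mid=4 → [-7, -9, -10, -5, 2, -2, 0, -1]
end: lo=3, hi=3; A = [-7, -9, -10, -5, 2, -2, 0, -1]

[-7, -9, -10, -5, 2, -2, 0, -1]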